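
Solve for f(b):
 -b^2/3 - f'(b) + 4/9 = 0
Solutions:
 f(b) = C1 - b^3/9 + 4*b/9


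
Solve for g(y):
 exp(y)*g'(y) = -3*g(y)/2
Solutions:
 g(y) = C1*exp(3*exp(-y)/2)


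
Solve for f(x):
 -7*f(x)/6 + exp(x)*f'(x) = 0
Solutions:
 f(x) = C1*exp(-7*exp(-x)/6)


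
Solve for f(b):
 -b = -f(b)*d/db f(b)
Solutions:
 f(b) = -sqrt(C1 + b^2)
 f(b) = sqrt(C1 + b^2)


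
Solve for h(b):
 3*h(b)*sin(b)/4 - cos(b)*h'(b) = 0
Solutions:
 h(b) = C1/cos(b)^(3/4)


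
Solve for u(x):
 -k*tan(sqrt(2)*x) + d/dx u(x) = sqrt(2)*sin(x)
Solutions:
 u(x) = C1 - sqrt(2)*k*log(cos(sqrt(2)*x))/2 - sqrt(2)*cos(x)


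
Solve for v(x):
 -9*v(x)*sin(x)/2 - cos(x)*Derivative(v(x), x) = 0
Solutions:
 v(x) = C1*cos(x)^(9/2)


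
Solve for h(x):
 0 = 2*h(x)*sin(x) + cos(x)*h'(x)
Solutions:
 h(x) = C1*cos(x)^2


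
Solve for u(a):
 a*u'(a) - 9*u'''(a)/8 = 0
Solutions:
 u(a) = C1 + Integral(C2*airyai(2*3^(1/3)*a/3) + C3*airybi(2*3^(1/3)*a/3), a)


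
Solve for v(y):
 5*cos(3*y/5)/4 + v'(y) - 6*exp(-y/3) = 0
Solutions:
 v(y) = C1 - 25*sin(3*y/5)/12 - 18*exp(-y/3)


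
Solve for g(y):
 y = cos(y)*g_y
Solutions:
 g(y) = C1 + Integral(y/cos(y), y)


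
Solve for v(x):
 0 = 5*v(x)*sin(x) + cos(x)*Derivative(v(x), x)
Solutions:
 v(x) = C1*cos(x)^5


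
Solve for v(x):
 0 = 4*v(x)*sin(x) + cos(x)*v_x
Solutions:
 v(x) = C1*cos(x)^4


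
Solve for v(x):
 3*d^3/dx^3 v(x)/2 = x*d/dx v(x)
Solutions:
 v(x) = C1 + Integral(C2*airyai(2^(1/3)*3^(2/3)*x/3) + C3*airybi(2^(1/3)*3^(2/3)*x/3), x)


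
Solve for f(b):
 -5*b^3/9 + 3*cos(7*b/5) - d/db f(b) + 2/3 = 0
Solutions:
 f(b) = C1 - 5*b^4/36 + 2*b/3 + 15*sin(7*b/5)/7


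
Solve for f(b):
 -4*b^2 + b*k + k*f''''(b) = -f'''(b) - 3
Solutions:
 f(b) = C1 + C2*b + C3*b^2 + C4*exp(-b/k) + b^5/15 - 3*b^4*k/8 + b^3*(3*k^2 - 1)/2


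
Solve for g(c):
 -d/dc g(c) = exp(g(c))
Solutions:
 g(c) = log(1/(C1 + c))


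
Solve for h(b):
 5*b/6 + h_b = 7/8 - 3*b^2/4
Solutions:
 h(b) = C1 - b^3/4 - 5*b^2/12 + 7*b/8


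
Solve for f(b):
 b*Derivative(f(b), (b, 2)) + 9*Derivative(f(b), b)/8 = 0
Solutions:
 f(b) = C1 + C2/b^(1/8)


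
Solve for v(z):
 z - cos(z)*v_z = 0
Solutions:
 v(z) = C1 + Integral(z/cos(z), z)


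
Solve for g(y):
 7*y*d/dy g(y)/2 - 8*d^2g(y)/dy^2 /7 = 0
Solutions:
 g(y) = C1 + C2*erfi(7*sqrt(2)*y/8)


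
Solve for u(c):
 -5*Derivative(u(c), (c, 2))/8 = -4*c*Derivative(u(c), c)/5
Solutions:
 u(c) = C1 + C2*erfi(4*c/5)


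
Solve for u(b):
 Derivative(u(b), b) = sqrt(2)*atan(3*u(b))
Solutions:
 Integral(1/atan(3*_y), (_y, u(b))) = C1 + sqrt(2)*b


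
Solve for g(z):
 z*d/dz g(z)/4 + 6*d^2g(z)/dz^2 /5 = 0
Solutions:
 g(z) = C1 + C2*erf(sqrt(15)*z/12)


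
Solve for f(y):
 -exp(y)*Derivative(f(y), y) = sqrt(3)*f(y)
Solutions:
 f(y) = C1*exp(sqrt(3)*exp(-y))


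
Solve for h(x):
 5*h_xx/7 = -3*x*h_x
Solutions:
 h(x) = C1 + C2*erf(sqrt(210)*x/10)


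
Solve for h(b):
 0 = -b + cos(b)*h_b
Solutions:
 h(b) = C1 + Integral(b/cos(b), b)


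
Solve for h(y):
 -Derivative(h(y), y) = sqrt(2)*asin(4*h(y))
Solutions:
 Integral(1/asin(4*_y), (_y, h(y))) = C1 - sqrt(2)*y


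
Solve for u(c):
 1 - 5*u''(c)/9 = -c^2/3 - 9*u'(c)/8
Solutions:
 u(c) = C1 + C2*exp(81*c/40) - 8*c^3/81 - 320*c^2/2187 - 183064*c/177147


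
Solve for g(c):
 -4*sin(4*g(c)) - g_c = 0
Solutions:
 g(c) = -acos((-C1 - exp(32*c))/(C1 - exp(32*c)))/4 + pi/2
 g(c) = acos((-C1 - exp(32*c))/(C1 - exp(32*c)))/4


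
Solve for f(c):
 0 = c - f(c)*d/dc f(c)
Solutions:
 f(c) = -sqrt(C1 + c^2)
 f(c) = sqrt(C1 + c^2)


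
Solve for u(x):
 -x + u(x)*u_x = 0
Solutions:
 u(x) = -sqrt(C1 + x^2)
 u(x) = sqrt(C1 + x^2)


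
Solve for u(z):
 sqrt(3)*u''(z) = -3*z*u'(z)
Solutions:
 u(z) = C1 + C2*erf(sqrt(2)*3^(1/4)*z/2)


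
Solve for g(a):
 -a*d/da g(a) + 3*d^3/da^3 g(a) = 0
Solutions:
 g(a) = C1 + Integral(C2*airyai(3^(2/3)*a/3) + C3*airybi(3^(2/3)*a/3), a)


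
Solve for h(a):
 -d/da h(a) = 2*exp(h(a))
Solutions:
 h(a) = log(1/(C1 + 2*a))


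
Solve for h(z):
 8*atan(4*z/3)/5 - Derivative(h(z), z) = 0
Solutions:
 h(z) = C1 + 8*z*atan(4*z/3)/5 - 3*log(16*z^2 + 9)/5


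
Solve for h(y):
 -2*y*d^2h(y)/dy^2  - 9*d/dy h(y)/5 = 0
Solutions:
 h(y) = C1 + C2*y^(1/10)


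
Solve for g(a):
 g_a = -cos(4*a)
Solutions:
 g(a) = C1 - sin(4*a)/4


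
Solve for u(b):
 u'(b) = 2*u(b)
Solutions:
 u(b) = C1*exp(2*b)


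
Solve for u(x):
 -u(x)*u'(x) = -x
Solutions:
 u(x) = -sqrt(C1 + x^2)
 u(x) = sqrt(C1 + x^2)


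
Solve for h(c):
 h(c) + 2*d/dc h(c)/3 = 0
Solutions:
 h(c) = C1*exp(-3*c/2)


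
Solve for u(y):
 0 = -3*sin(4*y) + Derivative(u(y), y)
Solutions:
 u(y) = C1 - 3*cos(4*y)/4


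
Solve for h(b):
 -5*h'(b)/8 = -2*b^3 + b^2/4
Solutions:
 h(b) = C1 + 4*b^4/5 - 2*b^3/15


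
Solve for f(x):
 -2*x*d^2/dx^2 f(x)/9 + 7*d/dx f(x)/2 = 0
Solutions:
 f(x) = C1 + C2*x^(67/4)


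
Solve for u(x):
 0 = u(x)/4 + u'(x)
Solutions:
 u(x) = C1*exp(-x/4)


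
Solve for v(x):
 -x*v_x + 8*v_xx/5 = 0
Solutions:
 v(x) = C1 + C2*erfi(sqrt(5)*x/4)


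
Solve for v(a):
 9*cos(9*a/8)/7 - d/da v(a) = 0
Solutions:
 v(a) = C1 + 8*sin(9*a/8)/7


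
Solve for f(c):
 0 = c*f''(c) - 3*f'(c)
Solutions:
 f(c) = C1 + C2*c^4


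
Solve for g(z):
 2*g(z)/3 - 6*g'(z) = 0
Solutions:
 g(z) = C1*exp(z/9)


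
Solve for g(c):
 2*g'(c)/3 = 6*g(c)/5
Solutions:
 g(c) = C1*exp(9*c/5)


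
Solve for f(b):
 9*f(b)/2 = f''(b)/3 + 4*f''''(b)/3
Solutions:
 f(b) = C1*exp(-sqrt(2)*b*sqrt(-1 + sqrt(217))/4) + C2*exp(sqrt(2)*b*sqrt(-1 + sqrt(217))/4) + C3*sin(sqrt(2)*b*sqrt(1 + sqrt(217))/4) + C4*cos(sqrt(2)*b*sqrt(1 + sqrt(217))/4)


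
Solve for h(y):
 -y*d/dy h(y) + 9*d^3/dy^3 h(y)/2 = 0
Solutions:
 h(y) = C1 + Integral(C2*airyai(6^(1/3)*y/3) + C3*airybi(6^(1/3)*y/3), y)


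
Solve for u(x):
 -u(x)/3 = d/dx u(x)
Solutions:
 u(x) = C1*exp(-x/3)


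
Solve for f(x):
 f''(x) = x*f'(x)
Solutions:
 f(x) = C1 + C2*erfi(sqrt(2)*x/2)


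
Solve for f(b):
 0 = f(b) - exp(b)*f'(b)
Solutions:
 f(b) = C1*exp(-exp(-b))


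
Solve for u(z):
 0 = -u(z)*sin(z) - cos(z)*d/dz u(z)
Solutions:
 u(z) = C1*cos(z)


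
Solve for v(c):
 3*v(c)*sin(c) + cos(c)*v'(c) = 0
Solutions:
 v(c) = C1*cos(c)^3


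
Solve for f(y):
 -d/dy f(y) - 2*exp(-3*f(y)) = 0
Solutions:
 f(y) = log(C1 - 6*y)/3
 f(y) = log((-3^(1/3) - 3^(5/6)*I)*(C1 - 2*y)^(1/3)/2)
 f(y) = log((-3^(1/3) + 3^(5/6)*I)*(C1 - 2*y)^(1/3)/2)


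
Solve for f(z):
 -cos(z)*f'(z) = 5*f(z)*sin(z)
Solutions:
 f(z) = C1*cos(z)^5


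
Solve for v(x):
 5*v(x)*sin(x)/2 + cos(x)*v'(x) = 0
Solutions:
 v(x) = C1*cos(x)^(5/2)


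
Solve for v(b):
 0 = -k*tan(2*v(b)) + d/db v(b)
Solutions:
 v(b) = -asin(C1*exp(2*b*k))/2 + pi/2
 v(b) = asin(C1*exp(2*b*k))/2


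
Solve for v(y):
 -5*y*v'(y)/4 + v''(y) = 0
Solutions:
 v(y) = C1 + C2*erfi(sqrt(10)*y/4)


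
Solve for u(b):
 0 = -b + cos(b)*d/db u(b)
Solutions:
 u(b) = C1 + Integral(b/cos(b), b)


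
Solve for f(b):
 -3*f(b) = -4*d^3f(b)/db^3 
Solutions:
 f(b) = C3*exp(6^(1/3)*b/2) + (C1*sin(2^(1/3)*3^(5/6)*b/4) + C2*cos(2^(1/3)*3^(5/6)*b/4))*exp(-6^(1/3)*b/4)


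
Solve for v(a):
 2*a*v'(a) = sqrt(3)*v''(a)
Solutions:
 v(a) = C1 + C2*erfi(3^(3/4)*a/3)


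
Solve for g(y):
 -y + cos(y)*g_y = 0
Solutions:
 g(y) = C1 + Integral(y/cos(y), y)


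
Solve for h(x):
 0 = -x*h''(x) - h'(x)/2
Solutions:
 h(x) = C1 + C2*sqrt(x)


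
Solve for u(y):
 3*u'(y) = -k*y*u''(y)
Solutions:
 u(y) = C1 + y^(((re(k) - 3)*re(k) + im(k)^2)/(re(k)^2 + im(k)^2))*(C2*sin(3*log(y)*Abs(im(k))/(re(k)^2 + im(k)^2)) + C3*cos(3*log(y)*im(k)/(re(k)^2 + im(k)^2)))


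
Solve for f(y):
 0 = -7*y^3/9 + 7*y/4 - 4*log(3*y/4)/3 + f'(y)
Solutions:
 f(y) = C1 + 7*y^4/36 - 7*y^2/8 + 4*y*log(y)/3 - 8*y*log(2)/3 - 4*y/3 + 4*y*log(3)/3


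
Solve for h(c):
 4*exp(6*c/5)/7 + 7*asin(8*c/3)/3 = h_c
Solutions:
 h(c) = C1 + 7*c*asin(8*c/3)/3 + 7*sqrt(9 - 64*c^2)/24 + 10*exp(6*c/5)/21


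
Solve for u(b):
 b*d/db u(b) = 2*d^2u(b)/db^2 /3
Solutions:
 u(b) = C1 + C2*erfi(sqrt(3)*b/2)


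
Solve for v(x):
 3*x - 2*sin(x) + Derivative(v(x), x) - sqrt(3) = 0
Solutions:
 v(x) = C1 - 3*x^2/2 + sqrt(3)*x - 2*cos(x)


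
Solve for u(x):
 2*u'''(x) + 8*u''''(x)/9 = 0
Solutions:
 u(x) = C1 + C2*x + C3*x^2 + C4*exp(-9*x/4)


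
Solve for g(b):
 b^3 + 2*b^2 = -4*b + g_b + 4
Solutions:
 g(b) = C1 + b^4/4 + 2*b^3/3 + 2*b^2 - 4*b


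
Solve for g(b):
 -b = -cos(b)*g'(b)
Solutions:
 g(b) = C1 + Integral(b/cos(b), b)


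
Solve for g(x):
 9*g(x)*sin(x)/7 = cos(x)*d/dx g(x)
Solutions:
 g(x) = C1/cos(x)^(9/7)


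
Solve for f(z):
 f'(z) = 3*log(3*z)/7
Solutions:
 f(z) = C1 + 3*z*log(z)/7 - 3*z/7 + 3*z*log(3)/7


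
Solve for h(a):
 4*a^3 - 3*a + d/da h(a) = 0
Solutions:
 h(a) = C1 - a^4 + 3*a^2/2


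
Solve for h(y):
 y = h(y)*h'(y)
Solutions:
 h(y) = -sqrt(C1 + y^2)
 h(y) = sqrt(C1 + y^2)


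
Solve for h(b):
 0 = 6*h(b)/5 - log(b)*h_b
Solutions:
 h(b) = C1*exp(6*li(b)/5)


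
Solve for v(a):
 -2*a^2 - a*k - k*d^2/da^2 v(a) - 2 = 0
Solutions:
 v(a) = C1 + C2*a - a^4/(6*k) - a^3/6 - a^2/k


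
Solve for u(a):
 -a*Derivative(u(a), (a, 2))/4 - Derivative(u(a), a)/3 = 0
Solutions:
 u(a) = C1 + C2/a^(1/3)


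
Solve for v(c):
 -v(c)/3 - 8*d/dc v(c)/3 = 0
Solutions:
 v(c) = C1*exp(-c/8)


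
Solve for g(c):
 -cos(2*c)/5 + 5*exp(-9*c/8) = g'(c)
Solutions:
 g(c) = C1 - sin(2*c)/10 - 40*exp(-9*c/8)/9


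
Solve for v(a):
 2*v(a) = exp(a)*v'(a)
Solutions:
 v(a) = C1*exp(-2*exp(-a))


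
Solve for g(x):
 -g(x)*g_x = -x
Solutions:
 g(x) = -sqrt(C1 + x^2)
 g(x) = sqrt(C1 + x^2)


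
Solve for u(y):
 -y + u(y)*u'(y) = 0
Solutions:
 u(y) = -sqrt(C1 + y^2)
 u(y) = sqrt(C1 + y^2)


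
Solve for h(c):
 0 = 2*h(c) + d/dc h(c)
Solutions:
 h(c) = C1*exp(-2*c)


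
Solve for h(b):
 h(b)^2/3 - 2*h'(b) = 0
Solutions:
 h(b) = -6/(C1 + b)


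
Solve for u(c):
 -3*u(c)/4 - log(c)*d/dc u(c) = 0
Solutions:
 u(c) = C1*exp(-3*li(c)/4)


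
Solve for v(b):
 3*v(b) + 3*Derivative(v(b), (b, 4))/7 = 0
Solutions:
 v(b) = (C1*sin(sqrt(2)*7^(1/4)*b/2) + C2*cos(sqrt(2)*7^(1/4)*b/2))*exp(-sqrt(2)*7^(1/4)*b/2) + (C3*sin(sqrt(2)*7^(1/4)*b/2) + C4*cos(sqrt(2)*7^(1/4)*b/2))*exp(sqrt(2)*7^(1/4)*b/2)


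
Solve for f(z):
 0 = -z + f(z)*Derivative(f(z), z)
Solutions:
 f(z) = -sqrt(C1 + z^2)
 f(z) = sqrt(C1 + z^2)


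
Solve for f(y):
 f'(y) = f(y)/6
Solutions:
 f(y) = C1*exp(y/6)


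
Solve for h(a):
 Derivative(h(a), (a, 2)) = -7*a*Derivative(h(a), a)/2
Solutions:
 h(a) = C1 + C2*erf(sqrt(7)*a/2)


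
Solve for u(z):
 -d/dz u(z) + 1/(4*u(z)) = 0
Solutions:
 u(z) = -sqrt(C1 + 2*z)/2
 u(z) = sqrt(C1 + 2*z)/2


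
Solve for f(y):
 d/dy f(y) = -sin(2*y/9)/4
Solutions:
 f(y) = C1 + 9*cos(2*y/9)/8


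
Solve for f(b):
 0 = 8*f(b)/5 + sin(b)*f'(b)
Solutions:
 f(b) = C1*(cos(b) + 1)^(4/5)/(cos(b) - 1)^(4/5)


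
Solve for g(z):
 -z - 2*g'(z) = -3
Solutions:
 g(z) = C1 - z^2/4 + 3*z/2


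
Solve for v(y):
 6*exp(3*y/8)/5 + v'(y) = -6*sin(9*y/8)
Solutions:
 v(y) = C1 - 16*exp(3*y/8)/5 + 16*cos(9*y/8)/3


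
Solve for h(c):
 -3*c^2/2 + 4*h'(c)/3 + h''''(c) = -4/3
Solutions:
 h(c) = C1 + C4*exp(-6^(2/3)*c/3) + 3*c^3/8 - c + (C2*sin(2^(2/3)*3^(1/6)*c/2) + C3*cos(2^(2/3)*3^(1/6)*c/2))*exp(6^(2/3)*c/6)


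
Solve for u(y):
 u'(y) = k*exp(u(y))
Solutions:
 u(y) = log(-1/(C1 + k*y))


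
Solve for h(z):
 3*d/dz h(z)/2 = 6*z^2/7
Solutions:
 h(z) = C1 + 4*z^3/21


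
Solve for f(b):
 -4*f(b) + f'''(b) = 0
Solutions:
 f(b) = C3*exp(2^(2/3)*b) + (C1*sin(2^(2/3)*sqrt(3)*b/2) + C2*cos(2^(2/3)*sqrt(3)*b/2))*exp(-2^(2/3)*b/2)


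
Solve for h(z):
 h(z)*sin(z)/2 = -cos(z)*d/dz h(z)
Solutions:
 h(z) = C1*sqrt(cos(z))


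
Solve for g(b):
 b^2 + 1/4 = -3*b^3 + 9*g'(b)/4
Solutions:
 g(b) = C1 + b^4/3 + 4*b^3/27 + b/9


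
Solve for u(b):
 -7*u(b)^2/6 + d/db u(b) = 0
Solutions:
 u(b) = -6/(C1 + 7*b)


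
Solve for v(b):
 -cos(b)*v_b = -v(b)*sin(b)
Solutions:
 v(b) = C1/cos(b)


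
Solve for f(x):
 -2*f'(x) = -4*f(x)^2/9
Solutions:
 f(x) = -9/(C1 + 2*x)


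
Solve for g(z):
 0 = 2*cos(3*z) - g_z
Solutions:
 g(z) = C1 + 2*sin(3*z)/3


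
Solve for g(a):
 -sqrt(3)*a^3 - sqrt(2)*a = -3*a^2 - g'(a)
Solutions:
 g(a) = C1 + sqrt(3)*a^4/4 - a^3 + sqrt(2)*a^2/2


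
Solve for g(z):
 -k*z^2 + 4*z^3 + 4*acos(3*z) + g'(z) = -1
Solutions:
 g(z) = C1 + k*z^3/3 - z^4 - 4*z*acos(3*z) - z + 4*sqrt(1 - 9*z^2)/3


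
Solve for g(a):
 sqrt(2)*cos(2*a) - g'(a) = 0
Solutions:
 g(a) = C1 + sqrt(2)*sin(2*a)/2


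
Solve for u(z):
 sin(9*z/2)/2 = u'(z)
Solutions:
 u(z) = C1 - cos(9*z/2)/9


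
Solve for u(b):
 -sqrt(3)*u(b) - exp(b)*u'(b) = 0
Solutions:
 u(b) = C1*exp(sqrt(3)*exp(-b))


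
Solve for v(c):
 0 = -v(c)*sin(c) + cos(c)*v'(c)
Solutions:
 v(c) = C1/cos(c)


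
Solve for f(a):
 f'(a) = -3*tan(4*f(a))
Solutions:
 f(a) = -asin(C1*exp(-12*a))/4 + pi/4
 f(a) = asin(C1*exp(-12*a))/4


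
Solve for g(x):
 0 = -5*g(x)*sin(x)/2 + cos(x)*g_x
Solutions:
 g(x) = C1/cos(x)^(5/2)


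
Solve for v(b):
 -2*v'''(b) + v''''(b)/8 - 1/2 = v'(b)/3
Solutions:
 v(b) = C1 + C2*exp(b*(-2^(2/3)*(33*sqrt(17) + 1033)^(1/3) - 128*2^(1/3)/(33*sqrt(17) + 1033)^(1/3) + 32)/6)*sin(2^(1/3)*sqrt(3)*b*(-2^(1/3)*(33*sqrt(17) + 1033)^(1/3) + 128/(33*sqrt(17) + 1033)^(1/3))/6) + C3*exp(b*(-2^(2/3)*(33*sqrt(17) + 1033)^(1/3) - 128*2^(1/3)/(33*sqrt(17) + 1033)^(1/3) + 32)/6)*cos(2^(1/3)*sqrt(3)*b*(-2^(1/3)*(33*sqrt(17) + 1033)^(1/3) + 128/(33*sqrt(17) + 1033)^(1/3))/6) + C4*exp(b*(128*2^(1/3)/(33*sqrt(17) + 1033)^(1/3) + 16 + 2^(2/3)*(33*sqrt(17) + 1033)^(1/3))/3) - 3*b/2


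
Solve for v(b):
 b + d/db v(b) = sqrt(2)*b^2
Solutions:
 v(b) = C1 + sqrt(2)*b^3/3 - b^2/2


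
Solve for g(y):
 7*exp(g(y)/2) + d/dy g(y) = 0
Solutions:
 g(y) = 2*log(1/(C1 + 7*y)) + 2*log(2)


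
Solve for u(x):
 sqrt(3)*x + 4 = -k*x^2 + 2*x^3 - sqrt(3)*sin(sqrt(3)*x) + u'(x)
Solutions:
 u(x) = C1 + k*x^3/3 - x^4/2 + sqrt(3)*x^2/2 + 4*x - cos(sqrt(3)*x)


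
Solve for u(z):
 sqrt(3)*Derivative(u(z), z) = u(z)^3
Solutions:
 u(z) = -sqrt(6)*sqrt(-1/(C1 + sqrt(3)*z))/2
 u(z) = sqrt(6)*sqrt(-1/(C1 + sqrt(3)*z))/2


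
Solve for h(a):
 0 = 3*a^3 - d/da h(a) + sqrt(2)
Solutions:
 h(a) = C1 + 3*a^4/4 + sqrt(2)*a


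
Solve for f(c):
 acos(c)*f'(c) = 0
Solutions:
 f(c) = C1


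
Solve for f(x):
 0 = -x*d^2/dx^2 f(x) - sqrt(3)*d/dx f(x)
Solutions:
 f(x) = C1 + C2*x^(1 - sqrt(3))


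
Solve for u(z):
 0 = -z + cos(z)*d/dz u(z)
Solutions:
 u(z) = C1 + Integral(z/cos(z), z)


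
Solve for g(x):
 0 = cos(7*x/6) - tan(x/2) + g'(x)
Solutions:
 g(x) = C1 - 2*log(cos(x/2)) - 6*sin(7*x/6)/7


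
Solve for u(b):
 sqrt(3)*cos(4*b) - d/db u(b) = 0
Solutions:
 u(b) = C1 + sqrt(3)*sin(4*b)/4


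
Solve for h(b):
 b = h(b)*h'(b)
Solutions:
 h(b) = -sqrt(C1 + b^2)
 h(b) = sqrt(C1 + b^2)


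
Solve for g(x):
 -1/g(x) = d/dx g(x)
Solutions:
 g(x) = -sqrt(C1 - 2*x)
 g(x) = sqrt(C1 - 2*x)


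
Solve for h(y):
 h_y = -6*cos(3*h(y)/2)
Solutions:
 h(y) = -2*asin((C1 + exp(18*y))/(C1 - exp(18*y)))/3 + 2*pi/3
 h(y) = 2*asin((C1 + exp(18*y))/(C1 - exp(18*y)))/3


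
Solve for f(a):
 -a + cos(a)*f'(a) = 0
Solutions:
 f(a) = C1 + Integral(a/cos(a), a)


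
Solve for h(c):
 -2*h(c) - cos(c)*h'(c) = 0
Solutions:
 h(c) = C1*(sin(c) - 1)/(sin(c) + 1)


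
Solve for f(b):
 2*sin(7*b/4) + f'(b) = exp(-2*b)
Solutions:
 f(b) = C1 + 8*cos(7*b/4)/7 - exp(-2*b)/2


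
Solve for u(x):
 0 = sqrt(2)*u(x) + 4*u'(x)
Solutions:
 u(x) = C1*exp(-sqrt(2)*x/4)


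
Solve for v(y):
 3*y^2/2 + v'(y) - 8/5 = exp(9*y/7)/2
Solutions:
 v(y) = C1 - y^3/2 + 8*y/5 + 7*exp(9*y/7)/18


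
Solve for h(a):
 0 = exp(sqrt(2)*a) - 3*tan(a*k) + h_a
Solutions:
 h(a) = C1 + 3*Piecewise((-log(cos(a*k))/k, Ne(k, 0)), (0, True)) - sqrt(2)*exp(sqrt(2)*a)/2


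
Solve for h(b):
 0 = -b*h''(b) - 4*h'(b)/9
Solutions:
 h(b) = C1 + C2*b^(5/9)


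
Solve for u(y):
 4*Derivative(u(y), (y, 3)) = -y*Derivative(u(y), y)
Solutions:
 u(y) = C1 + Integral(C2*airyai(-2^(1/3)*y/2) + C3*airybi(-2^(1/3)*y/2), y)


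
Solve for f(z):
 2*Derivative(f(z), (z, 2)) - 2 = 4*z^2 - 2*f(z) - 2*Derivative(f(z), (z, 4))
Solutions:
 f(z) = 2*z^2 + (C1*sin(sqrt(3)*z/2) + C2*cos(sqrt(3)*z/2))*exp(-z/2) + (C3*sin(sqrt(3)*z/2) + C4*cos(sqrt(3)*z/2))*exp(z/2) - 3


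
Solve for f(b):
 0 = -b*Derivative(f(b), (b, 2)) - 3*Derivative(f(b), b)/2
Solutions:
 f(b) = C1 + C2/sqrt(b)


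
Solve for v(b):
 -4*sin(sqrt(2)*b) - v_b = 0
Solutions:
 v(b) = C1 + 2*sqrt(2)*cos(sqrt(2)*b)


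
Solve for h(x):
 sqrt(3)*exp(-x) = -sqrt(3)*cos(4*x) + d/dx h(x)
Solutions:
 h(x) = C1 + sqrt(3)*sin(4*x)/4 - sqrt(3)*exp(-x)


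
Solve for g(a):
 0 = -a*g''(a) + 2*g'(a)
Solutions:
 g(a) = C1 + C2*a^3


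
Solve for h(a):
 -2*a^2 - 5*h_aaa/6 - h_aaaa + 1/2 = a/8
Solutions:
 h(a) = C1 + C2*a + C3*a^2 + C4*exp(-5*a/6) - a^5/25 + 187*a^4/800 - 511*a^3/500


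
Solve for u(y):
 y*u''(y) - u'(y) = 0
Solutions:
 u(y) = C1 + C2*y^2


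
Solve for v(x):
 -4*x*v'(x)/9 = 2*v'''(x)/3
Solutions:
 v(x) = C1 + Integral(C2*airyai(-2^(1/3)*3^(2/3)*x/3) + C3*airybi(-2^(1/3)*3^(2/3)*x/3), x)


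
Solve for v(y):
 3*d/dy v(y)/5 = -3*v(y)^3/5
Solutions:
 v(y) = -sqrt(2)*sqrt(-1/(C1 - y))/2
 v(y) = sqrt(2)*sqrt(-1/(C1 - y))/2


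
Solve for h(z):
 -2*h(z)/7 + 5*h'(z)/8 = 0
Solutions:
 h(z) = C1*exp(16*z/35)


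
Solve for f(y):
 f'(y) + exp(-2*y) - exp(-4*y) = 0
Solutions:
 f(y) = C1 + exp(-2*y)/2 - exp(-4*y)/4


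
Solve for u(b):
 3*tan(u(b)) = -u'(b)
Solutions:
 u(b) = pi - asin(C1*exp(-3*b))
 u(b) = asin(C1*exp(-3*b))


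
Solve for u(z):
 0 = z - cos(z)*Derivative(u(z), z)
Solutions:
 u(z) = C1 + Integral(z/cos(z), z)


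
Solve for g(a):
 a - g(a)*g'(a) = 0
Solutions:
 g(a) = -sqrt(C1 + a^2)
 g(a) = sqrt(C1 + a^2)


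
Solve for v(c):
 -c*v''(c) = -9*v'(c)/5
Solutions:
 v(c) = C1 + C2*c^(14/5)


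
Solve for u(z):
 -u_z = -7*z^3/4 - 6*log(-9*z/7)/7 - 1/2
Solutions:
 u(z) = C1 + 7*z^4/16 + 6*z*log(-z)/7 + z*(-12*log(7) - 5 + 24*log(3))/14


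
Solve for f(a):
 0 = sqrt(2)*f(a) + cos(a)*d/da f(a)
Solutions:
 f(a) = C1*(sin(a) - 1)^(sqrt(2)/2)/(sin(a) + 1)^(sqrt(2)/2)


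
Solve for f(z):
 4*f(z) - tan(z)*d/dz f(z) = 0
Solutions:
 f(z) = C1*sin(z)^4


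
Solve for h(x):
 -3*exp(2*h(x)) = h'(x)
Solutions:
 h(x) = log(-sqrt(-1/(C1 - 3*x))) - log(2)/2
 h(x) = log(-1/(C1 - 3*x))/2 - log(2)/2


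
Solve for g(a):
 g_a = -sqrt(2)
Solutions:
 g(a) = C1 - sqrt(2)*a


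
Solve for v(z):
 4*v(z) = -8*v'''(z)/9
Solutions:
 v(z) = C3*exp(-6^(2/3)*z/2) + (C1*sin(3*2^(2/3)*3^(1/6)*z/4) + C2*cos(3*2^(2/3)*3^(1/6)*z/4))*exp(6^(2/3)*z/4)


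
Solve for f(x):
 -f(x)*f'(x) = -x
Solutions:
 f(x) = -sqrt(C1 + x^2)
 f(x) = sqrt(C1 + x^2)


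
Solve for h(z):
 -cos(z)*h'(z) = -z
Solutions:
 h(z) = C1 + Integral(z/cos(z), z)


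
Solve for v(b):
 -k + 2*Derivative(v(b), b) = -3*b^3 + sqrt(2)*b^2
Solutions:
 v(b) = C1 - 3*b^4/8 + sqrt(2)*b^3/6 + b*k/2


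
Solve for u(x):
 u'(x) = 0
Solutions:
 u(x) = C1


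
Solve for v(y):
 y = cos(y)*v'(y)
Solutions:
 v(y) = C1 + Integral(y/cos(y), y)


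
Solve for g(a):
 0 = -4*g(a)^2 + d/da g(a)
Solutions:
 g(a) = -1/(C1 + 4*a)


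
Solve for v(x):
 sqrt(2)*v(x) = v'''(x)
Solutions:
 v(x) = C3*exp(2^(1/6)*x) + (C1*sin(2^(1/6)*sqrt(3)*x/2) + C2*cos(2^(1/6)*sqrt(3)*x/2))*exp(-2^(1/6)*x/2)


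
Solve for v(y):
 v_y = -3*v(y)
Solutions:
 v(y) = C1*exp(-3*y)


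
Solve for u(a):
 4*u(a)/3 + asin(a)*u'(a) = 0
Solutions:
 u(a) = C1*exp(-4*Integral(1/asin(a), a)/3)


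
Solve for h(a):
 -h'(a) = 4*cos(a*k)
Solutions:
 h(a) = C1 - 4*sin(a*k)/k


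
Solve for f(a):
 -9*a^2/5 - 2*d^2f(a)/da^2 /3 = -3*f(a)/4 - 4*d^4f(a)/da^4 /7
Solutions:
 f(a) = 12*a^2/5 + (C1*sin(21^(1/4)*a*sin(atan(2*sqrt(35)/7)/2)/2) + C2*cos(21^(1/4)*a*sin(atan(2*sqrt(35)/7)/2)/2))*exp(-21^(1/4)*a*cos(atan(2*sqrt(35)/7)/2)/2) + (C3*sin(21^(1/4)*a*sin(atan(2*sqrt(35)/7)/2)/2) + C4*cos(21^(1/4)*a*sin(atan(2*sqrt(35)/7)/2)/2))*exp(21^(1/4)*a*cos(atan(2*sqrt(35)/7)/2)/2) + 64/15


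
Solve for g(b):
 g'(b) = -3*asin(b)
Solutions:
 g(b) = C1 - 3*b*asin(b) - 3*sqrt(1 - b^2)


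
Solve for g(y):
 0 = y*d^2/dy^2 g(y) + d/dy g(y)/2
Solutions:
 g(y) = C1 + C2*sqrt(y)


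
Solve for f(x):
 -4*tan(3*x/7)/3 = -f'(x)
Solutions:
 f(x) = C1 - 28*log(cos(3*x/7))/9


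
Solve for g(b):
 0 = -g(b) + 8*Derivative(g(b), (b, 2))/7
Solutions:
 g(b) = C1*exp(-sqrt(14)*b/4) + C2*exp(sqrt(14)*b/4)


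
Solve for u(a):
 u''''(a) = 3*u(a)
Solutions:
 u(a) = C1*exp(-3^(1/4)*a) + C2*exp(3^(1/4)*a) + C3*sin(3^(1/4)*a) + C4*cos(3^(1/4)*a)


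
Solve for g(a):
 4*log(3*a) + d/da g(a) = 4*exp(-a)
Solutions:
 g(a) = C1 - 4*a*log(a) + 4*a*(1 - log(3)) - 4*exp(-a)


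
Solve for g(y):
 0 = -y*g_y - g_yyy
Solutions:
 g(y) = C1 + Integral(C2*airyai(-y) + C3*airybi(-y), y)


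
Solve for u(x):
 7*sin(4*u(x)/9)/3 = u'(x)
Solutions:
 -7*x/3 + 9*log(cos(4*u(x)/9) - 1)/8 - 9*log(cos(4*u(x)/9) + 1)/8 = C1


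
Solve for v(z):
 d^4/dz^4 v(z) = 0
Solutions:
 v(z) = C1 + C2*z + C3*z^2 + C4*z^3


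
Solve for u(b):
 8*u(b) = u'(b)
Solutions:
 u(b) = C1*exp(8*b)


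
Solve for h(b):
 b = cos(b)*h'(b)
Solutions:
 h(b) = C1 + Integral(b/cos(b), b)


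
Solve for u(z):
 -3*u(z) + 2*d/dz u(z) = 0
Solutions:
 u(z) = C1*exp(3*z/2)


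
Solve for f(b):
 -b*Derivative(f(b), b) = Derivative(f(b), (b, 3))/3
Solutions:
 f(b) = C1 + Integral(C2*airyai(-3^(1/3)*b) + C3*airybi(-3^(1/3)*b), b)


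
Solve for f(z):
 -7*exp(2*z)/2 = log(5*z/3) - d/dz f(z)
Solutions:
 f(z) = C1 + z*log(z) + z*(-log(3) - 1 + log(5)) + 7*exp(2*z)/4


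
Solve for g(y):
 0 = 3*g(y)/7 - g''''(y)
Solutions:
 g(y) = C1*exp(-3^(1/4)*7^(3/4)*y/7) + C2*exp(3^(1/4)*7^(3/4)*y/7) + C3*sin(3^(1/4)*7^(3/4)*y/7) + C4*cos(3^(1/4)*7^(3/4)*y/7)


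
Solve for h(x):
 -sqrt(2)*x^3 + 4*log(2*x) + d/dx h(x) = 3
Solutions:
 h(x) = C1 + sqrt(2)*x^4/4 - 4*x*log(x) - x*log(16) + 7*x


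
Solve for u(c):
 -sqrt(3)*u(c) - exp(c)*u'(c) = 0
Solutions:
 u(c) = C1*exp(sqrt(3)*exp(-c))


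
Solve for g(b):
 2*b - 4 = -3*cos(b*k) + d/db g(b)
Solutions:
 g(b) = C1 + b^2 - 4*b + 3*sin(b*k)/k


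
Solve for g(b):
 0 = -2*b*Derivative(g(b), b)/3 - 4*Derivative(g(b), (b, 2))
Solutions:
 g(b) = C1 + C2*erf(sqrt(3)*b/6)


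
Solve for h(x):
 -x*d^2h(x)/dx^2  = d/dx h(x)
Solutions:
 h(x) = C1 + C2*log(x)


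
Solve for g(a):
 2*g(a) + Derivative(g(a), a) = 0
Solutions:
 g(a) = C1*exp(-2*a)


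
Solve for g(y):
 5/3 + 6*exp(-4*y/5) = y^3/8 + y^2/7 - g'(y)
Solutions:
 g(y) = C1 + y^4/32 + y^3/21 - 5*y/3 + 15*exp(-4*y/5)/2


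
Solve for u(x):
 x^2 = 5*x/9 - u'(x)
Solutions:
 u(x) = C1 - x^3/3 + 5*x^2/18


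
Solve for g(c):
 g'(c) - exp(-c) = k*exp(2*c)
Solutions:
 g(c) = C1 + k*exp(2*c)/2 - exp(-c)


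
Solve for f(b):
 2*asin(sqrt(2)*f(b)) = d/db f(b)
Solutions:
 Integral(1/asin(sqrt(2)*_y), (_y, f(b))) = C1 + 2*b


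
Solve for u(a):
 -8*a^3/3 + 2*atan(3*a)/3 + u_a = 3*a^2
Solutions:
 u(a) = C1 + 2*a^4/3 + a^3 - 2*a*atan(3*a)/3 + log(9*a^2 + 1)/9


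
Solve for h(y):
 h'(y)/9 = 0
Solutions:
 h(y) = C1


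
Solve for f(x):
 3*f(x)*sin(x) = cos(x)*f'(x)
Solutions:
 f(x) = C1/cos(x)^3


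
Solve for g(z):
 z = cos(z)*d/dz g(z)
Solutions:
 g(z) = C1 + Integral(z/cos(z), z)


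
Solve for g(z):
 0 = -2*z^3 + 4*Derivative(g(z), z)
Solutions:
 g(z) = C1 + z^4/8


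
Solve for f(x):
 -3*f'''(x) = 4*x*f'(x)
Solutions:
 f(x) = C1 + Integral(C2*airyai(-6^(2/3)*x/3) + C3*airybi(-6^(2/3)*x/3), x)


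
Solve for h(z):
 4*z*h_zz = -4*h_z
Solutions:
 h(z) = C1 + C2*log(z)


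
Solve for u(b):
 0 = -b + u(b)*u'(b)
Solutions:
 u(b) = -sqrt(C1 + b^2)
 u(b) = sqrt(C1 + b^2)


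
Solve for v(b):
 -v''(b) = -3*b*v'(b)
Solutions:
 v(b) = C1 + C2*erfi(sqrt(6)*b/2)


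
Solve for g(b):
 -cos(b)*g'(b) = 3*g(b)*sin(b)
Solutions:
 g(b) = C1*cos(b)^3


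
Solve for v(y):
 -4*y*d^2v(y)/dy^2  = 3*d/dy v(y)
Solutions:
 v(y) = C1 + C2*y^(1/4)


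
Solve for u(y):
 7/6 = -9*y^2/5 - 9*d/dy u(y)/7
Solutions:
 u(y) = C1 - 7*y^3/15 - 49*y/54


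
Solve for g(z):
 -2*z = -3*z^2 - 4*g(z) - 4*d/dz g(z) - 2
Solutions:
 g(z) = C1*exp(-z) - 3*z^2/4 + 2*z - 5/2


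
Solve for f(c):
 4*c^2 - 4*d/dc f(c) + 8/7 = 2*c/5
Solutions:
 f(c) = C1 + c^3/3 - c^2/20 + 2*c/7


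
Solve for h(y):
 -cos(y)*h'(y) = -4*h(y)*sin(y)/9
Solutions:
 h(y) = C1/cos(y)^(4/9)


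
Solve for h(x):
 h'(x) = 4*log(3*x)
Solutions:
 h(x) = C1 + 4*x*log(x) - 4*x + x*log(81)


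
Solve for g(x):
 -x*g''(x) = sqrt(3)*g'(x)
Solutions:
 g(x) = C1 + C2*x^(1 - sqrt(3))


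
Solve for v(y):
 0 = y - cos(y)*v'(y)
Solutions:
 v(y) = C1 + Integral(y/cos(y), y)


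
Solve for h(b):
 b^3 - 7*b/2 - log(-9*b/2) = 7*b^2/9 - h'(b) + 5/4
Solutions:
 h(b) = C1 - b^4/4 + 7*b^3/27 + 7*b^2/4 + b*log(-b) + b*(-log(2) + 1/4 + 2*log(3))


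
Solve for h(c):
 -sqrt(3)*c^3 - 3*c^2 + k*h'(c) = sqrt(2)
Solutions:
 h(c) = C1 + sqrt(3)*c^4/(4*k) + c^3/k + sqrt(2)*c/k


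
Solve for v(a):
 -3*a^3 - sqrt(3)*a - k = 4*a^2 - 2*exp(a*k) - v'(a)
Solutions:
 v(a) = C1 + 3*a^4/4 + 4*a^3/3 + sqrt(3)*a^2/2 + a*k - 2*exp(a*k)/k


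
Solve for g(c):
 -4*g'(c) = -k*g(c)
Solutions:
 g(c) = C1*exp(c*k/4)


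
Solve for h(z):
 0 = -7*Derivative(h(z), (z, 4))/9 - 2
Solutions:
 h(z) = C1 + C2*z + C3*z^2 + C4*z^3 - 3*z^4/28


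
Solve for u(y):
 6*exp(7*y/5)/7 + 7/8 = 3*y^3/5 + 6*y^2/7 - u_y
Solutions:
 u(y) = C1 + 3*y^4/20 + 2*y^3/7 - 7*y/8 - 30*exp(7*y/5)/49


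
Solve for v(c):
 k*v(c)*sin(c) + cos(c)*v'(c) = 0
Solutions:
 v(c) = C1*exp(k*log(cos(c)))


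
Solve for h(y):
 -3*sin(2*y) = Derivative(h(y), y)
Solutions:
 h(y) = C1 + 3*cos(2*y)/2


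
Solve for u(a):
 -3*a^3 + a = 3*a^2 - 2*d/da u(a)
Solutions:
 u(a) = C1 + 3*a^4/8 + a^3/2 - a^2/4


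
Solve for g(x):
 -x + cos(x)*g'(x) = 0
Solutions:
 g(x) = C1 + Integral(x/cos(x), x)


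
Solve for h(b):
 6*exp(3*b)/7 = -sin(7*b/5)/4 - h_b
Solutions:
 h(b) = C1 - 2*exp(3*b)/7 + 5*cos(7*b/5)/28


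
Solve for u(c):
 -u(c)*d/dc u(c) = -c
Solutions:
 u(c) = -sqrt(C1 + c^2)
 u(c) = sqrt(C1 + c^2)


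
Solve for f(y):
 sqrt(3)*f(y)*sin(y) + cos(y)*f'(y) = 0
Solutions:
 f(y) = C1*cos(y)^(sqrt(3))


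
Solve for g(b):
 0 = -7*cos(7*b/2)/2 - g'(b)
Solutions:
 g(b) = C1 - sin(7*b/2)


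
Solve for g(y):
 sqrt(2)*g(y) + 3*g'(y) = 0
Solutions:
 g(y) = C1*exp(-sqrt(2)*y/3)


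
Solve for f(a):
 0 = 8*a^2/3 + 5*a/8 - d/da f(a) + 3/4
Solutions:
 f(a) = C1 + 8*a^3/9 + 5*a^2/16 + 3*a/4


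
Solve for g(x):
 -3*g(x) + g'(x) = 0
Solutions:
 g(x) = C1*exp(3*x)


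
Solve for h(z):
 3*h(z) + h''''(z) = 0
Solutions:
 h(z) = (C1*sin(sqrt(2)*3^(1/4)*z/2) + C2*cos(sqrt(2)*3^(1/4)*z/2))*exp(-sqrt(2)*3^(1/4)*z/2) + (C3*sin(sqrt(2)*3^(1/4)*z/2) + C4*cos(sqrt(2)*3^(1/4)*z/2))*exp(sqrt(2)*3^(1/4)*z/2)


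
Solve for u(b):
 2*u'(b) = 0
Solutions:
 u(b) = C1


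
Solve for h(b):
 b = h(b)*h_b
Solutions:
 h(b) = -sqrt(C1 + b^2)
 h(b) = sqrt(C1 + b^2)


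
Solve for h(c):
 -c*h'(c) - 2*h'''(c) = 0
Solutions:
 h(c) = C1 + Integral(C2*airyai(-2^(2/3)*c/2) + C3*airybi(-2^(2/3)*c/2), c)


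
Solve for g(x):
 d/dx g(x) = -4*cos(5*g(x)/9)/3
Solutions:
 4*x/3 - 9*log(sin(5*g(x)/9) - 1)/10 + 9*log(sin(5*g(x)/9) + 1)/10 = C1


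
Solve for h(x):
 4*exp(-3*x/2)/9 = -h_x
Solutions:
 h(x) = C1 + 8*exp(-3*x/2)/27


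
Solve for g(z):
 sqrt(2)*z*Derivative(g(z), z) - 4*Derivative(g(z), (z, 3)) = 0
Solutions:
 g(z) = C1 + Integral(C2*airyai(sqrt(2)*z/2) + C3*airybi(sqrt(2)*z/2), z)


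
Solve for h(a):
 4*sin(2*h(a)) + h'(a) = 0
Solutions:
 h(a) = pi - acos((-C1 - exp(16*a))/(C1 - exp(16*a)))/2
 h(a) = acos((-C1 - exp(16*a))/(C1 - exp(16*a)))/2


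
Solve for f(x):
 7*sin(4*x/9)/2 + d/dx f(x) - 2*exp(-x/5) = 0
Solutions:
 f(x) = C1 + 63*cos(4*x/9)/8 - 10*exp(-x/5)


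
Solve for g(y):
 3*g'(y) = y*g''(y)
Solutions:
 g(y) = C1 + C2*y^4


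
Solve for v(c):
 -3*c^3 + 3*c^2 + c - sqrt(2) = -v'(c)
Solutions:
 v(c) = C1 + 3*c^4/4 - c^3 - c^2/2 + sqrt(2)*c


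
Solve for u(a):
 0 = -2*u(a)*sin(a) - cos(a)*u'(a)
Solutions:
 u(a) = C1*cos(a)^2


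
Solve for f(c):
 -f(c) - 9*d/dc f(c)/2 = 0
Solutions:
 f(c) = C1*exp(-2*c/9)


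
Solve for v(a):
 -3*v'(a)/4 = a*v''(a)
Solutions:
 v(a) = C1 + C2*a^(1/4)


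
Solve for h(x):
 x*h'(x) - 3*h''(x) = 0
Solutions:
 h(x) = C1 + C2*erfi(sqrt(6)*x/6)


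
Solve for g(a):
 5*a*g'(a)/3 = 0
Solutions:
 g(a) = C1


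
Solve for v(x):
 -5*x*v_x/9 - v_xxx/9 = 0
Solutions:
 v(x) = C1 + Integral(C2*airyai(-5^(1/3)*x) + C3*airybi(-5^(1/3)*x), x)


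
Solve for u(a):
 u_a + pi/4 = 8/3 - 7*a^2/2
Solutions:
 u(a) = C1 - 7*a^3/6 - pi*a/4 + 8*a/3


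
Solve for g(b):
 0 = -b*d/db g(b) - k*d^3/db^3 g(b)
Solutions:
 g(b) = C1 + Integral(C2*airyai(b*(-1/k)^(1/3)) + C3*airybi(b*(-1/k)^(1/3)), b)


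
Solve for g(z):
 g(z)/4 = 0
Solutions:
 g(z) = 0


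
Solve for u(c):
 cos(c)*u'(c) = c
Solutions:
 u(c) = C1 + Integral(c/cos(c), c)


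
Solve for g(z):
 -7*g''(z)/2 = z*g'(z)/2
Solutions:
 g(z) = C1 + C2*erf(sqrt(14)*z/14)


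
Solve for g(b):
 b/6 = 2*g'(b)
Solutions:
 g(b) = C1 + b^2/24


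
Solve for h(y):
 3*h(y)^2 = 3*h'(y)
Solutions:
 h(y) = -1/(C1 + y)


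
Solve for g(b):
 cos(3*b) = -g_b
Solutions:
 g(b) = C1 - sin(3*b)/3


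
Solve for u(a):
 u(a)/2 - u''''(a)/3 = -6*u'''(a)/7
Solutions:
 u(a) = C1*exp(a*(9 - 7*sqrt(-2*7^(2/3)/(-243 + sqrt(78257))^(1/3) + 7^(1/3)*(-243 + sqrt(78257))^(1/3)/7 + 81/49))/14)*sin(a*sqrt(-162/49 - 2*7^(2/3)/(-243 + sqrt(78257))^(1/3) + 7^(1/3)*(-243 + sqrt(78257))^(1/3)/7 + 1458/(343*sqrt(-2*7^(2/3)/(-243 + sqrt(78257))^(1/3) + 7^(1/3)*(-243 + sqrt(78257))^(1/3)/7 + 81/49)))/2) + C2*exp(a*(9 - 7*sqrt(-2*7^(2/3)/(-243 + sqrt(78257))^(1/3) + 7^(1/3)*(-243 + sqrt(78257))^(1/3)/7 + 81/49))/14)*cos(a*sqrt(-162/49 - 2*7^(2/3)/(-243 + sqrt(78257))^(1/3) + 7^(1/3)*(-243 + sqrt(78257))^(1/3)/7 + 1458/(343*sqrt(-2*7^(2/3)/(-243 + sqrt(78257))^(1/3) + 7^(1/3)*(-243 + sqrt(78257))^(1/3)/7 + 81/49)))/2) + C3*exp(a*(7*sqrt(-2*7^(2/3)/(-243 + sqrt(78257))^(1/3) + 7^(1/3)*(-243 + sqrt(78257))^(1/3)/7 + 81/49) + 9 + 7*sqrt(-7^(1/3)*(-243 + sqrt(78257))^(1/3)/7 + 2*7^(2/3)/(-243 + sqrt(78257))^(1/3) + 162/49 + 1458/(343*sqrt(-2*7^(2/3)/(-243 + sqrt(78257))^(1/3) + 7^(1/3)*(-243 + sqrt(78257))^(1/3)/7 + 81/49))))/14) + C4*exp(a*(-7*sqrt(-7^(1/3)*(-243 + sqrt(78257))^(1/3)/7 + 2*7^(2/3)/(-243 + sqrt(78257))^(1/3) + 162/49 + 1458/(343*sqrt(-2*7^(2/3)/(-243 + sqrt(78257))^(1/3) + 7^(1/3)*(-243 + sqrt(78257))^(1/3)/7 + 81/49))) + 7*sqrt(-2*7^(2/3)/(-243 + sqrt(78257))^(1/3) + 7^(1/3)*(-243 + sqrt(78257))^(1/3)/7 + 81/49) + 9)/14)


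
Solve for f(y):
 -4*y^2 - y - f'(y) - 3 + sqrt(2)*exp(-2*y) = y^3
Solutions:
 f(y) = C1 - y^4/4 - 4*y^3/3 - y^2/2 - 3*y - sqrt(2)*exp(-2*y)/2


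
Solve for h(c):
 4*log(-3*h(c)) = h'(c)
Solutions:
 -Integral(1/(log(-_y) + log(3)), (_y, h(c)))/4 = C1 - c


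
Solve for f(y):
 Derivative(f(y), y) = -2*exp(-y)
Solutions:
 f(y) = C1 + 2*exp(-y)


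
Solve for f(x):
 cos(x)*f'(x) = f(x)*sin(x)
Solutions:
 f(x) = C1/cos(x)


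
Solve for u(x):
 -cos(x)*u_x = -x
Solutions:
 u(x) = C1 + Integral(x/cos(x), x)


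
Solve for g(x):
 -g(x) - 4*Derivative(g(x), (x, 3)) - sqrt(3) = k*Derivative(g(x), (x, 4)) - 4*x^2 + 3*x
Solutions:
 g(x) = C1*exp(x*Piecewise((-sqrt(-2*2^(1/3)*(-1/k^3)^(1/3) + 4/k^2)/2 - sqrt(2*2^(1/3)*(-1/k^3)^(1/3) + 8/k^2 + 16/(k^3*sqrt(-2*2^(1/3)*(-1/k^3)^(1/3) + 4/k^2)))/2 - 1/k, Eq(1/k, 0)), (-sqrt(2*(sqrt(-1/(27*k^3) + k^(-6)) + k^(-3))^(1/3) + 2/(3*k*(sqrt(-1/(27*k^3) + k^(-6)) + k^(-3))^(1/3)) + 4/k^2)/2 - sqrt(-2*(sqrt(-1/(27*k^3) + k^(-6)) + k^(-3))^(1/3) - 2/(3*k*(sqrt(-1/(27*k^3) + k^(-6)) + k^(-3))^(1/3)) + 8/k^2 + 16/(k^3*sqrt(2*(sqrt(-1/(27*k^3) + k^(-6)) + k^(-3))^(1/3) + 2/(3*k*(sqrt(-1/(27*k^3) + k^(-6)) + k^(-3))^(1/3)) + 4/k^2)))/2 - 1/k, True))) + C2*exp(x*Piecewise((-sqrt(-2*2^(1/3)*(-1/k^3)^(1/3) + 4/k^2)/2 + sqrt(2*2^(1/3)*(-1/k^3)^(1/3) + 8/k^2 + 16/(k^3*sqrt(-2*2^(1/3)*(-1/k^3)^(1/3) + 4/k^2)))/2 - 1/k, Eq(1/k, 0)), (-sqrt(2*(sqrt(-1/(27*k^3) + k^(-6)) + k^(-3))^(1/3) + 2/(3*k*(sqrt(-1/(27*k^3) + k^(-6)) + k^(-3))^(1/3)) + 4/k^2)/2 + sqrt(-2*(sqrt(-1/(27*k^3) + k^(-6)) + k^(-3))^(1/3) - 2/(3*k*(sqrt(-1/(27*k^3) + k^(-6)) + k^(-3))^(1/3)) + 8/k^2 + 16/(k^3*sqrt(2*(sqrt(-1/(27*k^3) + k^(-6)) + k^(-3))^(1/3) + 2/(3*k*(sqrt(-1/(27*k^3) + k^(-6)) + k^(-3))^(1/3)) + 4/k^2)))/2 - 1/k, True))) + C3*exp(x*Piecewise((sqrt(-2*2^(1/3)*(-1/k^3)^(1/3) + 4/k^2)/2 - sqrt(2*2^(1/3)*(-1/k^3)^(1/3) + 8/k^2 - 16/(k^3*sqrt(-2*2^(1/3)*(-1/k^3)^(1/3) + 4/k^2)))/2 - 1/k, Eq(1/k, 0)), (sqrt(2*(sqrt(-1/(27*k^3) + k^(-6)) + k^(-3))^(1/3) + 2/(3*k*(sqrt(-1/(27*k^3) + k^(-6)) + k^(-3))^(1/3)) + 4/k^2)/2 - sqrt(-2*(sqrt(-1/(27*k^3) + k^(-6)) + k^(-3))^(1/3) - 2/(3*k*(sqrt(-1/(27*k^3) + k^(-6)) + k^(-3))^(1/3)) + 8/k^2 - 16/(k^3*sqrt(2*(sqrt(-1/(27*k^3) + k^(-6)) + k^(-3))^(1/3) + 2/(3*k*(sqrt(-1/(27*k^3) + k^(-6)) + k^(-3))^(1/3)) + 4/k^2)))/2 - 1/k, True))) + C4*exp(x*Piecewise((sqrt(-2*2^(1/3)*(-1/k^3)^(1/3) + 4/k^2)/2 + sqrt(2*2^(1/3)*(-1/k^3)^(1/3) + 8/k^2 - 16/(k^3*sqrt(-2*2^(1/3)*(-1/k^3)^(1/3) + 4/k^2)))/2 - 1/k, Eq(1/k, 0)), (sqrt(2*(sqrt(-1/(27*k^3) + k^(-6)) + k^(-3))^(1/3) + 2/(3*k*(sqrt(-1/(27*k^3) + k^(-6)) + k^(-3))^(1/3)) + 4/k^2)/2 + sqrt(-2*(sqrt(-1/(27*k^3) + k^(-6)) + k^(-3))^(1/3) - 2/(3*k*(sqrt(-1/(27*k^3) + k^(-6)) + k^(-3))^(1/3)) + 8/k^2 - 16/(k^3*sqrt(2*(sqrt(-1/(27*k^3) + k^(-6)) + k^(-3))^(1/3) + 2/(3*k*(sqrt(-1/(27*k^3) + k^(-6)) + k^(-3))^(1/3)) + 4/k^2)))/2 - 1/k, True))) + 4*x^2 - 3*x - sqrt(3)


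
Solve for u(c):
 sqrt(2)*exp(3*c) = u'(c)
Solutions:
 u(c) = C1 + sqrt(2)*exp(3*c)/3


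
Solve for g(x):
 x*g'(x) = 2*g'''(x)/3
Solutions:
 g(x) = C1 + Integral(C2*airyai(2^(2/3)*3^(1/3)*x/2) + C3*airybi(2^(2/3)*3^(1/3)*x/2), x)


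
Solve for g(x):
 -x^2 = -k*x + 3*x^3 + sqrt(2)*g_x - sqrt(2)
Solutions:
 g(x) = C1 + sqrt(2)*k*x^2/4 - 3*sqrt(2)*x^4/8 - sqrt(2)*x^3/6 + x


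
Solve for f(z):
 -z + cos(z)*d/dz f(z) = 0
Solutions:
 f(z) = C1 + Integral(z/cos(z), z)


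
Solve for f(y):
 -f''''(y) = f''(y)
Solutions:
 f(y) = C1 + C2*y + C3*sin(y) + C4*cos(y)


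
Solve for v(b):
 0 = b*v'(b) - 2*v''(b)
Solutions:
 v(b) = C1 + C2*erfi(b/2)


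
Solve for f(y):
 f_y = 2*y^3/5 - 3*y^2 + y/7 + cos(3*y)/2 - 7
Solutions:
 f(y) = C1 + y^4/10 - y^3 + y^2/14 - 7*y + sin(3*y)/6


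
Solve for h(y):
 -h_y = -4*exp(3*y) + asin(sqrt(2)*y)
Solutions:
 h(y) = C1 - y*asin(sqrt(2)*y) - sqrt(2)*sqrt(1 - 2*y^2)/2 + 4*exp(3*y)/3


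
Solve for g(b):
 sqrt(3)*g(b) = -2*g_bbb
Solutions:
 g(b) = C3*exp(-2^(2/3)*3^(1/6)*b/2) + (C1*sin(6^(2/3)*b/4) + C2*cos(6^(2/3)*b/4))*exp(2^(2/3)*3^(1/6)*b/4)


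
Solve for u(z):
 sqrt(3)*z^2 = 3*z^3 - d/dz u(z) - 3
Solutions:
 u(z) = C1 + 3*z^4/4 - sqrt(3)*z^3/3 - 3*z


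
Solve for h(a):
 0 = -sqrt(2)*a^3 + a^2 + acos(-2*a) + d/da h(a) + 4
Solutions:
 h(a) = C1 + sqrt(2)*a^4/4 - a^3/3 - a*acos(-2*a) - 4*a - sqrt(1 - 4*a^2)/2


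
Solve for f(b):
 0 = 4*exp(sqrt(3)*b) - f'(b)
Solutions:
 f(b) = C1 + 4*sqrt(3)*exp(sqrt(3)*b)/3


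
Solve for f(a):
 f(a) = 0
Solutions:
 f(a) = 0


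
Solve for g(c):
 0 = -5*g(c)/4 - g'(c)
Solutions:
 g(c) = C1*exp(-5*c/4)


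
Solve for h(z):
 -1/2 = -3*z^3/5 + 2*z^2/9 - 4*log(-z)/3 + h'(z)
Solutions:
 h(z) = C1 + 3*z^4/20 - 2*z^3/27 + 4*z*log(-z)/3 - 11*z/6


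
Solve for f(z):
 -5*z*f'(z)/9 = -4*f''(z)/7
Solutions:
 f(z) = C1 + C2*erfi(sqrt(70)*z/12)


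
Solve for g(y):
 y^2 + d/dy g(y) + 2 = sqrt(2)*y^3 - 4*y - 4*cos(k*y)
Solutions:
 g(y) = C1 + sqrt(2)*y^4/4 - y^3/3 - 2*y^2 - 2*y - 4*sin(k*y)/k


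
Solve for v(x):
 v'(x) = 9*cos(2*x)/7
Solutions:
 v(x) = C1 + 9*sin(2*x)/14


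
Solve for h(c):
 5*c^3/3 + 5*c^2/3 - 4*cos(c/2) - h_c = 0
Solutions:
 h(c) = C1 + 5*c^4/12 + 5*c^3/9 - 8*sin(c/2)


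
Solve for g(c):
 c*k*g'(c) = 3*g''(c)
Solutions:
 g(c) = Piecewise((-sqrt(6)*sqrt(pi)*C1*erf(sqrt(6)*c*sqrt(-k)/6)/(2*sqrt(-k)) - C2, (k > 0) | (k < 0)), (-C1*c - C2, True))


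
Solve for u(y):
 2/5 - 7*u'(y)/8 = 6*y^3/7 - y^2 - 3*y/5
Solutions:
 u(y) = C1 - 12*y^4/49 + 8*y^3/21 + 12*y^2/35 + 16*y/35


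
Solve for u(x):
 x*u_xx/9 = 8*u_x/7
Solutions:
 u(x) = C1 + C2*x^(79/7)


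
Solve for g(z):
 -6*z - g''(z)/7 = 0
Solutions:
 g(z) = C1 + C2*z - 7*z^3


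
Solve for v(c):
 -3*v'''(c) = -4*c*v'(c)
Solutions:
 v(c) = C1 + Integral(C2*airyai(6^(2/3)*c/3) + C3*airybi(6^(2/3)*c/3), c)


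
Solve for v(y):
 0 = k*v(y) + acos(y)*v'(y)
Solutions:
 v(y) = C1*exp(-k*Integral(1/acos(y), y))


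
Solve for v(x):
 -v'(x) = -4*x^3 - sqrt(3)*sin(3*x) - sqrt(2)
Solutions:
 v(x) = C1 + x^4 + sqrt(2)*x - sqrt(3)*cos(3*x)/3


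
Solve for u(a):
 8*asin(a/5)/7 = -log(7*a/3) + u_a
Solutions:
 u(a) = C1 + a*log(a) + 8*a*asin(a/5)/7 - a*log(3) - a + a*log(7) + 8*sqrt(25 - a^2)/7


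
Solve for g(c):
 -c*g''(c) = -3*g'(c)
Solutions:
 g(c) = C1 + C2*c^4


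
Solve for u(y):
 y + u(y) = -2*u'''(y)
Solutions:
 u(y) = C3*exp(-2^(2/3)*y/2) - y + (C1*sin(2^(2/3)*sqrt(3)*y/4) + C2*cos(2^(2/3)*sqrt(3)*y/4))*exp(2^(2/3)*y/4)


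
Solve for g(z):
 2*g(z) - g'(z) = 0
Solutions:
 g(z) = C1*exp(2*z)


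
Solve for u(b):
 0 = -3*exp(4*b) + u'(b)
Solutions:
 u(b) = C1 + 3*exp(4*b)/4


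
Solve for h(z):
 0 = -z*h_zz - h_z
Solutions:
 h(z) = C1 + C2*log(z)


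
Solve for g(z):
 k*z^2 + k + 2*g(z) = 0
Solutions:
 g(z) = k*(-z^2 - 1)/2


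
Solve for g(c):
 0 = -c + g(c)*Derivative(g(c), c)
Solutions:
 g(c) = -sqrt(C1 + c^2)
 g(c) = sqrt(C1 + c^2)


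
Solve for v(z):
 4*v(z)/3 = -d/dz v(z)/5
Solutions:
 v(z) = C1*exp(-20*z/3)


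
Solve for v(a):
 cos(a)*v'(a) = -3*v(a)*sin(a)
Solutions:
 v(a) = C1*cos(a)^3


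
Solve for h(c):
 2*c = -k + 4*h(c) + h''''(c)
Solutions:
 h(c) = c/2 + k/4 + (C1*sin(c) + C2*cos(c))*exp(-c) + (C3*sin(c) + C4*cos(c))*exp(c)


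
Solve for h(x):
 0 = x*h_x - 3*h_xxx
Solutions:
 h(x) = C1 + Integral(C2*airyai(3^(2/3)*x/3) + C3*airybi(3^(2/3)*x/3), x)


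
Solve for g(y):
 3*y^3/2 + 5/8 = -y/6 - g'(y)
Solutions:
 g(y) = C1 - 3*y^4/8 - y^2/12 - 5*y/8


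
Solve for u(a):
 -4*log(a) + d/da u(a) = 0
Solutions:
 u(a) = C1 + 4*a*log(a) - 4*a


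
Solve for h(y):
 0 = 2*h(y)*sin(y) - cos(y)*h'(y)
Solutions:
 h(y) = C1/cos(y)^2


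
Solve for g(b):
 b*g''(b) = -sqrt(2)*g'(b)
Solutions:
 g(b) = C1 + C2*b^(1 - sqrt(2))
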